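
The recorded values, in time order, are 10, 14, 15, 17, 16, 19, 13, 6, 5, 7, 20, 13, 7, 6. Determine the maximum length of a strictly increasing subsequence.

6

Track the smallest tail for each achievable length (strict):
10 → extends → [10]
14 → extends → [10, 14]
15 → extends → [10, 14, 15]
17 → extends → [10, 14, 15, 17]
16 → replaces 17 → [10, 14, 15, 16]
19 → extends → [10, 14, 15, 16, 19]
13 → replaces 14 → [10, 13, 15, 16, 19]
6 → replaces 10 → [6, 13, 15, 16, 19]
5 → replaces 6 → [5, 13, 15, 16, 19]
7 → replaces 13 → [5, 7, 15, 16, 19]
20 → extends → [5, 7, 15, 16, 19, 20]
13 → replaces 15 → [5, 7, 13, 16, 19, 20]
7 → already a tail → [5, 7, 13, 16, 19, 20]
6 → replaces 7 → [5, 6, 13, 16, 19, 20]
Six tails, so the longest strictly increasing subsequence has length 6 (e.g. 10, 14, 15, 17, 19, 20).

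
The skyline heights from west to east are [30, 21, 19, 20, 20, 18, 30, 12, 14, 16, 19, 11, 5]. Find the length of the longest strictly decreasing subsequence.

7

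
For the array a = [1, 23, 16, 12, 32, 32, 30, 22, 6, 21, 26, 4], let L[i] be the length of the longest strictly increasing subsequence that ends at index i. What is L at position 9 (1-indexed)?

2

dp[i] = 1 + max{dp[j] : j<i, a[j]<a[i]} (or 1 if no such j):
i:      1  2  3  4  5  6  7  8  9 10 11 12
a[i]:   1 23 16 12 32 32 30 22  6 21 26  4
dp:     1  2  2  2  3  3  3  3  2  3  4  2
At index 9 the value is 2.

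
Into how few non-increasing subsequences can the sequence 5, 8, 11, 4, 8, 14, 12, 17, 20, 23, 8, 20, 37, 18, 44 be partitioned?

Place each on the leftmost legal pile:
5 → new pile 1 (tops now [5])
8 → new pile 2 (tops now [5, 8])
11 → new pile 3 (tops now [5, 8, 11])
4 → pile 1 (tops now [4, 8, 11])
8 → pile 2 (tops now [4, 8, 11])
14 → new pile 4 (tops now [4, 8, 11, 14])
12 → pile 4 (tops now [4, 8, 11, 12])
17 → new pile 5 (tops now [4, 8, 11, 12, 17])
20 → new pile 6 (tops now [4, 8, 11, 12, 17, 20])
23 → new pile 7 (tops now [4, 8, 11, 12, 17, 20, 23])
8 → pile 2 (tops now [4, 8, 11, 12, 17, 20, 23])
20 → pile 6 (tops now [4, 8, 11, 12, 17, 20, 23])
37 → new pile 8 (tops now [4, 8, 11, 12, 17, 20, 23, 37])
18 → pile 6 (tops now [4, 8, 11, 12, 17, 18, 23, 37])
44 → new pile 9 (tops now [4, 8, 11, 12, 17, 18, 23, 37, 44])
Nine piles.

9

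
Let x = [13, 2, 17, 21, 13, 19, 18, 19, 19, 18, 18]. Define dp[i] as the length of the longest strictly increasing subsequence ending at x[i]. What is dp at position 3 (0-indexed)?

dp[i] = 1 + max{dp[j] : j<i, x[j]<x[i]} (or 1 if no such j):
i:      0  1  2  3  4  5  6  7  8  9 10
x[i]:  13  2 17 21 13 19 18 19 19 18 18
dp:     1  1  2  3  2  3  3  4  4  3  3
At index 3 the value is 3.

3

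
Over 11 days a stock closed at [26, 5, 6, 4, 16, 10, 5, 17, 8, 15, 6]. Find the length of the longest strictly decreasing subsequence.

5

Negate each value so 'decreasing' becomes 'increasing', then run patience tails on the negated sequence:
-26 → extends → [-26]
-5 → extends → [-26, -5]
-6 → replaces -5 → [-26, -6]
-4 → extends → [-26, -6, -4]
-16 → replaces -6 → [-26, -16, -4]
-10 → replaces -4 → [-26, -16, -10]
-5 → extends → [-26, -16, -10, -5]
-17 → replaces -16 → [-26, -17, -10, -5]
-8 → replaces -5 → [-26, -17, -10, -8]
-15 → replaces -10 → [-26, -17, -15, -8]
-6 → extends → [-26, -17, -15, -8, -6]
Five tails, so the longest strictly decreasing subsequence of the original has length 5.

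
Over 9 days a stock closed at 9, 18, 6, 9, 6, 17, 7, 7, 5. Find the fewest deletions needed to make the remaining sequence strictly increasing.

6

Fewest deletions = n − (longest strictly increasing subsequence).
Patience tails:
9 → extends → [9]
18 → extends → [9, 18]
6 → replaces 9 → [6, 18]
9 → replaces 18 → [6, 9]
6 → already a tail → [6, 9]
17 → extends → [6, 9, 17]
7 → replaces 9 → [6, 7, 17]
7 → already a tail → [6, 7, 17]
5 → replaces 6 → [5, 7, 17]
Longest strictly increasing subsequence has length 3, so deletions = 9 − 3 = 6.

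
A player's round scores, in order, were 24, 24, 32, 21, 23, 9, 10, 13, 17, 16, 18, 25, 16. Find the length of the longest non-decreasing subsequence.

6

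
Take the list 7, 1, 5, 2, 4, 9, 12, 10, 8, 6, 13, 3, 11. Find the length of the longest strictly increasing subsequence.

6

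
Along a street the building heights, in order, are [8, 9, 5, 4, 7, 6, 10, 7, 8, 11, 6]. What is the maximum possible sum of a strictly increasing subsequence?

Let S[i] be the best sum of a strictly increasing subsequence ending at i:
i:      1  2  3  4  5  6  7  8  9 10 11
a[i]:   8  9  5  4  7  6 10  7  8 11  6
S:      8 17  5  4 12 11 27 18 26 38 11
Maximum is 38 (e.g. 8 + 9 + 10 + 11).

38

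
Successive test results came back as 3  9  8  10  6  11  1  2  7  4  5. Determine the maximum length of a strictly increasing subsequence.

Track the smallest tail for each achievable length (strict):
3 → extends → [3]
9 → extends → [3, 9]
8 → replaces 9 → [3, 8]
10 → extends → [3, 8, 10]
6 → replaces 8 → [3, 6, 10]
11 → extends → [3, 6, 10, 11]
1 → replaces 3 → [1, 6, 10, 11]
2 → replaces 6 → [1, 2, 10, 11]
7 → replaces 10 → [1, 2, 7, 11]
4 → replaces 7 → [1, 2, 4, 11]
5 → replaces 11 → [1, 2, 4, 5]
Four tails, so the longest strictly increasing subsequence has length 4 (e.g. 3, 9, 10, 11).

4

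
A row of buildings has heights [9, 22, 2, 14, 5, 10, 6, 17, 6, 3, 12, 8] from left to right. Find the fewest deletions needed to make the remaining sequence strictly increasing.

8

Fewest deletions = n − (longest strictly increasing subsequence).
i:      1  2  3  4  5  6  7  8  9 10 11 12
a[i]:   9 22  2 14  5 10  6 17  6  3 12  8
dp:     1  2  1  2  2  3  3  4  3  2  4  4
max dp = 4, so deletions = 12 − 4 = 8.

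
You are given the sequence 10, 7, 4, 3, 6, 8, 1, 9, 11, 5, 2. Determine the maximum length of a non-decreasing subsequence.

5

Let dp[i] be the length of the longest such subsequence ending at index i:
i:      1  2  3  4  5  6  7  8  9 10 11
a[i]:  10  7  4  3  6  8  1  9 11  5  2
dp:     1  1  1  1  2  3  1  4  5  2  2
Maximum dp value is 5.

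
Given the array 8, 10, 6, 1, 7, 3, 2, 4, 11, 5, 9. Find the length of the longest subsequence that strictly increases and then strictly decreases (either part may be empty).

5

inc[i] = longest strictly increasing subsequence ending at i; dec[i] = longest strictly decreasing subsequence starting at i:
i:      1  2  3  4  5  6  7  8  9 10 11
a[i]:   8 10  6  1  7  3  2  4 11  5  9
inc:    1  2  1  1  2  2  2  3  4  4  5
dec:    4  4  3  1  3  2  1  1  2  1  1
Best peak at i=2 (value 10): inc=2, dec=4, length 2+4−1 = 5.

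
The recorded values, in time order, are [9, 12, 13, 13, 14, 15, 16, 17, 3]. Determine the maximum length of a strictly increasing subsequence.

7

Track the smallest tail for each achievable length (strict):
9 → extends → [9]
12 → extends → [9, 12]
13 → extends → [9, 12, 13]
13 → already a tail → [9, 12, 13]
14 → extends → [9, 12, 13, 14]
15 → extends → [9, 12, 13, 14, 15]
16 → extends → [9, 12, 13, 14, 15, 16]
17 → extends → [9, 12, 13, 14, 15, 16, 17]
3 → replaces 9 → [3, 12, 13, 14, 15, 16, 17]
Seven tails, so the longest strictly increasing subsequence has length 7 (e.g. 9, 12, 13, 14, 15, 16, 17).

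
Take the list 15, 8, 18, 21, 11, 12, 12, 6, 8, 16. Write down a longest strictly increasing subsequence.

Patience tails give the LIS length; then backtrack through the dp parents:
15 → extends → [15]
8 → replaces 15 → [8]
18 → extends → [8, 18]
21 → extends → [8, 18, 21]
11 → replaces 18 → [8, 11, 21]
12 → replaces 21 → [8, 11, 12]
12 → already a tail → [8, 11, 12]
6 → replaces 8 → [6, 11, 12]
8 → replaces 11 → [6, 8, 12]
16 → extends → [6, 8, 12, 16]
Length 4; one witness is 8, 11, 12, 16.

8, 11, 12, 16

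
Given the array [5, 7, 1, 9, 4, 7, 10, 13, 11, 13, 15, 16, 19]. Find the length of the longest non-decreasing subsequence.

9

Let dp[i] be the length of the longest such subsequence ending at index i:
i:      1  2  3  4  5  6  7  8  9 10 11 12 13
a[i]:   5  7  1  9  4  7 10 13 11 13 15 16 19
dp:     1  2  1  3  2  3  4  5  5  6  7  8  9
Maximum dp value is 9.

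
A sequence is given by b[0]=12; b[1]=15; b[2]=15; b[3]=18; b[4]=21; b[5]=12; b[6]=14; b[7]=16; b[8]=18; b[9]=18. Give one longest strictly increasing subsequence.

12, 15, 18, 21

Patience tails give the LIS length; then backtrack through the dp parents:
12 → extends → [12]
15 → extends → [12, 15]
15 → already a tail → [12, 15]
18 → extends → [12, 15, 18]
21 → extends → [12, 15, 18, 21]
12 → already a tail → [12, 15, 18, 21]
14 → replaces 15 → [12, 14, 18, 21]
16 → replaces 18 → [12, 14, 16, 21]
18 → replaces 21 → [12, 14, 16, 18]
18 → already a tail → [12, 14, 16, 18]
Length 4; one witness is 12, 15, 18, 21.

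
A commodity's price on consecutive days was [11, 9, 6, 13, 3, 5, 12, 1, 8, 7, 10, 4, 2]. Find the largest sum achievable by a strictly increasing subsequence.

Let S[i] be the best sum of a strictly increasing subsequence ending at i:
i:      1  2  3  4  5  6  7  8  9 10 11 12 13
a[i]:  11  9  6 13  3  5 12  1  8  7 10  4  2
S:     11  9  6 24  3  8 23  1 16 15 26  7  3
Maximum is 26 (e.g. 3 + 5 + 8 + 10).

26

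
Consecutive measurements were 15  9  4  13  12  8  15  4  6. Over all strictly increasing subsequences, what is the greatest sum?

Let S[i] be the best sum of a strictly increasing subsequence ending at i:
i:      1  2  3  4  5  6  7  8  9
a[i]:  15  9  4 13 12  8 15  4  6
S:     15  9  4 22 21 12 37  4 10
Maximum is 37 (e.g. 9 + 13 + 15).

37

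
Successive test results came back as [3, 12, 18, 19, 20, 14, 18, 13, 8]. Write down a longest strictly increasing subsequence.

Patience tails give the LIS length; then backtrack through the dp parents:
3 → extends → [3]
12 → extends → [3, 12]
18 → extends → [3, 12, 18]
19 → extends → [3, 12, 18, 19]
20 → extends → [3, 12, 18, 19, 20]
14 → replaces 18 → [3, 12, 14, 19, 20]
18 → replaces 19 → [3, 12, 14, 18, 20]
13 → replaces 14 → [3, 12, 13, 18, 20]
8 → replaces 12 → [3, 8, 13, 18, 20]
Length 5; one witness is 3, 12, 18, 19, 20.

3, 12, 18, 19, 20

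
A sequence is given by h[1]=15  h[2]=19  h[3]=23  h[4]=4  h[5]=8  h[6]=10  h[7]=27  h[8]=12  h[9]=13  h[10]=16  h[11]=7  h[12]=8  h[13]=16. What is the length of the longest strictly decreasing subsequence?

Negate each value so 'decreasing' becomes 'increasing', then run patience tails on the negated sequence:
-15 → extends → [-15]
-19 → replaces -15 → [-19]
-23 → replaces -19 → [-23]
-4 → extends → [-23, -4]
-8 → replaces -4 → [-23, -8]
-10 → replaces -8 → [-23, -10]
-27 → replaces -23 → [-27, -10]
-12 → replaces -10 → [-27, -12]
-13 → replaces -12 → [-27, -13]
-16 → replaces -13 → [-27, -16]
-7 → extends → [-27, -16, -7]
-8 → replaces -7 → [-27, -16, -8]
-16 → already a tail → [-27, -16, -8]
Three tails, so the longest strictly decreasing subsequence of the original has length 3.

3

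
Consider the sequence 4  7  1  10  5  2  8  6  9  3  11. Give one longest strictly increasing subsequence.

4, 7, 8, 9, 11

Patience tails give the LIS length; then backtrack through the dp parents:
4 → extends → [4]
7 → extends → [4, 7]
1 → replaces 4 → [1, 7]
10 → extends → [1, 7, 10]
5 → replaces 7 → [1, 5, 10]
2 → replaces 5 → [1, 2, 10]
8 → replaces 10 → [1, 2, 8]
6 → replaces 8 → [1, 2, 6]
9 → extends → [1, 2, 6, 9]
3 → replaces 6 → [1, 2, 3, 9]
11 → extends → [1, 2, 3, 9, 11]
Length 5; one witness is 4, 7, 8, 9, 11.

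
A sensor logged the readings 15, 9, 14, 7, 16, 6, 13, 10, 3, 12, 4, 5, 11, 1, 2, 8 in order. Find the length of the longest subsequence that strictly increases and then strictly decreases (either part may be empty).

inc[i] = longest strictly increasing subsequence ending at i; dec[i] = longest strictly decreasing subsequence starting at i:
i:      1  2  3  4  5  6  7  8  9 10 11 12 13 14 15 16
a[i]:  15  9 14  7 16  6 13 10  3 12  4  5 11  1  2  8
inc:    1  1  2  1  3  1  2  2  1  3  2  3  4  1  2  4
dec:    6  5  5  4  5  3  4  3  2  3  2  2  2  1  1  1
Best peak at i=5 (value 16): inc=3, dec=5, length 3+5−1 = 7.

7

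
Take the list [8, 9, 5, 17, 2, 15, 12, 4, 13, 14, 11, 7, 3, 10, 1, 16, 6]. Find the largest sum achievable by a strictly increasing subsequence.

72

Let S[i] be the best sum of a strictly increasing subsequence ending at i:
i:      1  2  3  4  5  6  7  8  9 10 11 12 13 14 15 16 17
a[i]:   8  9  5 17  2 15 12  4 13 14 11  7  3 10  1 16  6
S:      8 17  5 34  2 32 29  6 42 56 28 13  5 27  1 72 12
Maximum is 72 (e.g. 8 + 9 + 12 + 13 + 14 + 16).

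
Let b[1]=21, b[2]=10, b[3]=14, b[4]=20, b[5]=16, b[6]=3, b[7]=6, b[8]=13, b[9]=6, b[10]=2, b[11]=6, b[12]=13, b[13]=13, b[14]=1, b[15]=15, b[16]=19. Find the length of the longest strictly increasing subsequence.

5

Track the smallest tail for each achievable length (strict):
21 → extends → [21]
10 → replaces 21 → [10]
14 → extends → [10, 14]
20 → extends → [10, 14, 20]
16 → replaces 20 → [10, 14, 16]
3 → replaces 10 → [3, 14, 16]
6 → replaces 14 → [3, 6, 16]
13 → replaces 16 → [3, 6, 13]
6 → already a tail → [3, 6, 13]
2 → replaces 3 → [2, 6, 13]
6 → already a tail → [2, 6, 13]
13 → already a tail → [2, 6, 13]
13 → already a tail → [2, 6, 13]
1 → replaces 2 → [1, 6, 13]
15 → extends → [1, 6, 13, 15]
19 → extends → [1, 6, 13, 15, 19]
Five tails, so the longest strictly increasing subsequence has length 5 (e.g. 3, 6, 13, 15, 19).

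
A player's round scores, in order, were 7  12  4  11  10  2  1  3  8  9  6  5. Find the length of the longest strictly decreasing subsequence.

Negate each value so 'decreasing' becomes 'increasing', then run patience tails on the negated sequence:
-7 → extends → [-7]
-12 → replaces -7 → [-12]
-4 → extends → [-12, -4]
-11 → replaces -4 → [-12, -11]
-10 → extends → [-12, -11, -10]
-2 → extends → [-12, -11, -10, -2]
-1 → extends → [-12, -11, -10, -2, -1]
-3 → replaces -2 → [-12, -11, -10, -3, -1]
-8 → replaces -3 → [-12, -11, -10, -8, -1]
-9 → replaces -8 → [-12, -11, -10, -9, -1]
-6 → replaces -1 → [-12, -11, -10, -9, -6]
-5 → extends → [-12, -11, -10, -9, -6, -5]
Six tails, so the longest strictly decreasing subsequence of the original has length 6.

6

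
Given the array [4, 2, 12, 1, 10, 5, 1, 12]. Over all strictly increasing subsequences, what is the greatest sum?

26

Let S[i] be the best sum of a strictly increasing subsequence ending at i:
i:      1  2  3  4  5  6  7  8
a[i]:   4  2 12  1 10  5  1 12
S:      4  2 16  1 14  9  1 26
Maximum is 26 (e.g. 4 + 10 + 12).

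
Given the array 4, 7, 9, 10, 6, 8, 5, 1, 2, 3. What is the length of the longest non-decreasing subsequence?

4

Track the smallest tail for each achievable length (allowing ties):
4 → extends → [4]
7 → extends → [4, 7]
9 → extends → [4, 7, 9]
10 → extends → [4, 7, 9, 10]
6 → replaces 7 → [4, 6, 9, 10]
8 → replaces 9 → [4, 6, 8, 10]
5 → replaces 6 → [4, 5, 8, 10]
1 → replaces 4 → [1, 5, 8, 10]
2 → replaces 5 → [1, 2, 8, 10]
3 → replaces 8 → [1, 2, 3, 10]
Four tails, so the longest non-decreasing subsequence has length 4 (e.g. 4, 7, 9, 10).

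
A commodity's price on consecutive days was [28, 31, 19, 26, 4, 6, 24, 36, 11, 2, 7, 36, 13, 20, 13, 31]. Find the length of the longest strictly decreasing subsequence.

Let dp[i] be the longest strictly decreasing subsequence ending at i:
i:      1  2  3  4  5  6  7  8  9 10 11 12 13 14 15 16
a[i]:  28 31 19 26  4  6 24 36 11  2  7 36 13 20 13 31
dp:     1  1  2  2  3  3  3  1  4  5  5  1  4  4  5  2
Maximum is 5.

5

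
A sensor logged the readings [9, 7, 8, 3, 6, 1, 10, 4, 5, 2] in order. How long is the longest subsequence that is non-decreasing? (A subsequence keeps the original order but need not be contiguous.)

3

Track the smallest tail for each achievable length (allowing ties):
9 → extends → [9]
7 → replaces 9 → [7]
8 → extends → [7, 8]
3 → replaces 7 → [3, 8]
6 → replaces 8 → [3, 6]
1 → replaces 3 → [1, 6]
10 → extends → [1, 6, 10]
4 → replaces 6 → [1, 4, 10]
5 → replaces 10 → [1, 4, 5]
2 → replaces 4 → [1, 2, 5]
Three tails, so the longest non-decreasing subsequence has length 3 (e.g. 7, 8, 10).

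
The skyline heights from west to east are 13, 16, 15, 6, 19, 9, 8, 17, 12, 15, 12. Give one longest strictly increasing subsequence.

6, 9, 12, 15

Patience tails give the LIS length; then backtrack through the dp parents:
13 → extends → [13]
16 → extends → [13, 16]
15 → replaces 16 → [13, 15]
6 → replaces 13 → [6, 15]
19 → extends → [6, 15, 19]
9 → replaces 15 → [6, 9, 19]
8 → replaces 9 → [6, 8, 19]
17 → replaces 19 → [6, 8, 17]
12 → replaces 17 → [6, 8, 12]
15 → extends → [6, 8, 12, 15]
12 → already a tail → [6, 8, 12, 15]
Length 4; one witness is 6, 9, 12, 15.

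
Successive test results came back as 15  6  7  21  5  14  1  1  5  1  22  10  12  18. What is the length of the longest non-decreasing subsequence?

Let dp[i] be the length of the longest such subsequence ending at index i:
i:      1  2  3  4  5  6  7  8  9 10 11 12 13 14
a[i]:  15  6  7 21  5 14  1  1  5  1 22 10 12 18
dp:     1  1  2  3  1  3  1  2  3  3  4  4  5  6
Maximum dp value is 6.

6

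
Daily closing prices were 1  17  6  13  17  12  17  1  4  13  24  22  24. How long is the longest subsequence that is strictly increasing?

Track the smallest tail for each achievable length (strict):
1 → extends → [1]
17 → extends → [1, 17]
6 → replaces 17 → [1, 6]
13 → extends → [1, 6, 13]
17 → extends → [1, 6, 13, 17]
12 → replaces 13 → [1, 6, 12, 17]
17 → already a tail → [1, 6, 12, 17]
1 → already a tail → [1, 6, 12, 17]
4 → replaces 6 → [1, 4, 12, 17]
13 → replaces 17 → [1, 4, 12, 13]
24 → extends → [1, 4, 12, 13, 24]
22 → replaces 24 → [1, 4, 12, 13, 22]
24 → extends → [1, 4, 12, 13, 22, 24]
Six tails, so the longest strictly increasing subsequence has length 6 (e.g. 1, 6, 13, 17, 22, 24).

6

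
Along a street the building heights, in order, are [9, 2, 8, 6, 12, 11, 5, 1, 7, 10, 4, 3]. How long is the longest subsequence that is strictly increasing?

4

Track the smallest tail for each achievable length (strict):
9 → extends → [9]
2 → replaces 9 → [2]
8 → extends → [2, 8]
6 → replaces 8 → [2, 6]
12 → extends → [2, 6, 12]
11 → replaces 12 → [2, 6, 11]
5 → replaces 6 → [2, 5, 11]
1 → replaces 2 → [1, 5, 11]
7 → replaces 11 → [1, 5, 7]
10 → extends → [1, 5, 7, 10]
4 → replaces 5 → [1, 4, 7, 10]
3 → replaces 4 → [1, 3, 7, 10]
Four tails, so the longest strictly increasing subsequence has length 4 (e.g. 2, 6, 7, 10).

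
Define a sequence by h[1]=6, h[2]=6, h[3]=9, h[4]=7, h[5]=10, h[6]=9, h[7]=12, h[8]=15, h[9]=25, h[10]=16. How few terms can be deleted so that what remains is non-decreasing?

3

Fewest deletions = n − (longest non-decreasing subsequence).
Patience tails:
6 → extends → [6]
6 → extends → [6, 6]
9 → extends → [6, 6, 9]
7 → replaces 9 → [6, 6, 7]
10 → extends → [6, 6, 7, 10]
9 → replaces 10 → [6, 6, 7, 9]
12 → extends → [6, 6, 7, 9, 12]
15 → extends → [6, 6, 7, 9, 12, 15]
25 → extends → [6, 6, 7, 9, 12, 15, 25]
16 → replaces 25 → [6, 6, 7, 9, 12, 15, 16]
Longest non-decreasing subsequence has length 7, so deletions = 10 − 7 = 3.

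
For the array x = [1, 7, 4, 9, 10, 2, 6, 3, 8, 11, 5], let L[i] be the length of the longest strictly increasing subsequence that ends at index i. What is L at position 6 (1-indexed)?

dp[i] = 1 + max{dp[j] : j<i, x[j]<x[i]} (or 1 if no such j):
i:      1  2  3  4  5  6  7  8  9 10 11
x[i]:   1  7  4  9 10  2  6  3  8 11  5
dp:     1  2  2  3  4  2  3  3  4  5  4
At index 6 the value is 2.

2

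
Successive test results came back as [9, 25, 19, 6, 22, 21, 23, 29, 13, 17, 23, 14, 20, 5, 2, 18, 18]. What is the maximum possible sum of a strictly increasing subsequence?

102

Let S[i] be the best sum of a strictly increasing subsequence ending at i:
i:       1   2   3   4   5   6   7   8   9  10  11  12  13  14  15  16  17
a[i]:    9  25  19   6  22  21  23  29  13  17  23  14  20   5   2  18  18
S:       9  34  28   6  50  49  73 102  22  39  73  36  59   5   2  57  57
Maximum is 102 (e.g. 9 + 19 + 22 + 23 + 29).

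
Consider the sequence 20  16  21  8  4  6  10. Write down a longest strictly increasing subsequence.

4, 6, 10

Patience tails give the LIS length; then backtrack through the dp parents:
20 → extends → [20]
16 → replaces 20 → [16]
21 → extends → [16, 21]
8 → replaces 16 → [8, 21]
4 → replaces 8 → [4, 21]
6 → replaces 21 → [4, 6]
10 → extends → [4, 6, 10]
Length 3; one witness is 4, 6, 10.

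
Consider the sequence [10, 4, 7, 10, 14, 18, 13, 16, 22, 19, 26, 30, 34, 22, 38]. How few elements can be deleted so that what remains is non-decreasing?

Fewest deletions = n − (longest non-decreasing subsequence).
i:      1  2  3  4  5  6  7  8  9 10 11 12 13 14 15
a[i]:  10  4  7 10 14 18 13 16 22 19 26 30 34 22 38
dp:     1  1  2  3  4  5  4  5  6  6  7  8  9  7 10
max dp = 10, so deletions = 15 − 10 = 5.

5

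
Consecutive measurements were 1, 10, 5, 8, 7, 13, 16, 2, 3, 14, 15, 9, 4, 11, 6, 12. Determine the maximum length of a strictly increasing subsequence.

6

Let dp[i] be the length of the longest such subsequence ending at index i:
i:      1  2  3  4  5  6  7  8  9 10 11 12 13 14 15 16
a[i]:   1 10  5  8  7 13 16  2  3 14 15  9  4 11  6 12
dp:     1  2  2  3  3  4  5  2  3  5  6  4  4  5  5  6
Maximum dp value is 6.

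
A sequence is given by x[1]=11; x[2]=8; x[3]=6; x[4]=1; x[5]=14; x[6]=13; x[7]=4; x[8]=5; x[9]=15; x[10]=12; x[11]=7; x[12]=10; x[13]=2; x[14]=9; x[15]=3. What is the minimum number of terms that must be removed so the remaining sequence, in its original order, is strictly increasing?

Fewest deletions = n − (longest strictly increasing subsequence).
Patience tails:
11 → extends → [11]
8 → replaces 11 → [8]
6 → replaces 8 → [6]
1 → replaces 6 → [1]
14 → extends → [1, 14]
13 → replaces 14 → [1, 13]
4 → replaces 13 → [1, 4]
5 → extends → [1, 4, 5]
15 → extends → [1, 4, 5, 15]
12 → replaces 15 → [1, 4, 5, 12]
7 → replaces 12 → [1, 4, 5, 7]
10 → extends → [1, 4, 5, 7, 10]
2 → replaces 4 → [1, 2, 5, 7, 10]
9 → replaces 10 → [1, 2, 5, 7, 9]
3 → replaces 5 → [1, 2, 3, 7, 9]
Longest strictly increasing subsequence has length 5, so deletions = 15 − 5 = 10.

10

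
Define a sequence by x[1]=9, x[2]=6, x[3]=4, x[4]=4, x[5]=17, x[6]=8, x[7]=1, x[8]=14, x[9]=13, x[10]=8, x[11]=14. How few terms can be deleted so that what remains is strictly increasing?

7

Fewest deletions = n − (longest strictly increasing subsequence).
Patience tails:
9 → extends → [9]
6 → replaces 9 → [6]
4 → replaces 6 → [4]
4 → already a tail → [4]
17 → extends → [4, 17]
8 → replaces 17 → [4, 8]
1 → replaces 4 → [1, 8]
14 → extends → [1, 8, 14]
13 → replaces 14 → [1, 8, 13]
8 → already a tail → [1, 8, 13]
14 → extends → [1, 8, 13, 14]
Longest strictly increasing subsequence has length 4, so deletions = 11 − 4 = 7.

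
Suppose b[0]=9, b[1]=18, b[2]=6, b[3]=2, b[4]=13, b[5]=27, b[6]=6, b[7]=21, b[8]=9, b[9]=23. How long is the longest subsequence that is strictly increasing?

4

Let dp[i] be the length of the longest such subsequence ending at index i:
i:      0  1  2  3  4  5  6  7  8  9
b[i]:   9 18  6  2 13 27  6 21  9 23
dp:     1  2  1  1  2  3  2  3  3  4
Maximum dp value is 4.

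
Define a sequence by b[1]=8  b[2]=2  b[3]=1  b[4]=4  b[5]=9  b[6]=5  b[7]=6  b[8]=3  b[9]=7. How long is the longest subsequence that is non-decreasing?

5

Let dp[i] be the length of the longest such subsequence ending at index i:
i:     1 2 3 4 5 6 7 8 9
b[i]:  8 2 1 4 9 5 6 3 7
dp:    1 1 1 2 3 3 4 2 5
Maximum dp value is 5.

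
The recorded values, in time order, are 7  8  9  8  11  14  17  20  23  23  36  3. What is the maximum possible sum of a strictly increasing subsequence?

145

Let S[i] be the best sum of a strictly increasing subsequence ending at i:
i:       1   2   3   4   5   6   7   8   9  10  11  12
a[i]:    7   8   9   8  11  14  17  20  23  23  36   3
S:       7  15  24  15  35  49  66  86 109 109 145   3
Maximum is 145 (e.g. 7 + 8 + 9 + 11 + 14 + 17 + 20 + 23 + 36).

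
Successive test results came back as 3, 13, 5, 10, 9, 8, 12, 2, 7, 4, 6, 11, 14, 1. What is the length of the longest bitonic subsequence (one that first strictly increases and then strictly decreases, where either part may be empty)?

8

inc[i] = longest strictly increasing subsequence ending at i; dec[i] = longest strictly decreasing subsequence starting at i:
i:      1  2  3  4  5  6  7  8  9 10 11 12 13 14
a[i]:   3 13  5 10  9  8 12  2  7  4  6 11 14  1
inc:    1  2  2  3  3  3  4  1  3  2  3  4  5  1
dec:    3  7  3  6  5  4  4  2  3  2  2  2  2  1
Best peak at i=2 (value 13): inc=2, dec=7, length 2+7−1 = 8.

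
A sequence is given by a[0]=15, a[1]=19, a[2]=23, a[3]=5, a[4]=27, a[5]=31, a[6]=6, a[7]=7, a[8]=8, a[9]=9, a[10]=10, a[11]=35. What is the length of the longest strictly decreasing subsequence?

Negate each value so 'decreasing' becomes 'increasing', then run patience tails on the negated sequence:
-15 → extends → [-15]
-19 → replaces -15 → [-19]
-23 → replaces -19 → [-23]
-5 → extends → [-23, -5]
-27 → replaces -23 → [-27, -5]
-31 → replaces -27 → [-31, -5]
-6 → replaces -5 → [-31, -6]
-7 → replaces -6 → [-31, -7]
-8 → replaces -7 → [-31, -8]
-9 → replaces -8 → [-31, -9]
-10 → replaces -9 → [-31, -10]
-35 → replaces -31 → [-35, -10]
Two tails, so the longest strictly decreasing subsequence of the original has length 2.

2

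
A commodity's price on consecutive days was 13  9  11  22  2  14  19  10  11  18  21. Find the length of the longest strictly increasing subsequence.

5

Track the smallest tail for each achievable length (strict):
13 → extends → [13]
9 → replaces 13 → [9]
11 → extends → [9, 11]
22 → extends → [9, 11, 22]
2 → replaces 9 → [2, 11, 22]
14 → replaces 22 → [2, 11, 14]
19 → extends → [2, 11, 14, 19]
10 → replaces 11 → [2, 10, 14, 19]
11 → replaces 14 → [2, 10, 11, 19]
18 → replaces 19 → [2, 10, 11, 18]
21 → extends → [2, 10, 11, 18, 21]
Five tails, so the longest strictly increasing subsequence has length 5 (e.g. 9, 11, 14, 19, 21).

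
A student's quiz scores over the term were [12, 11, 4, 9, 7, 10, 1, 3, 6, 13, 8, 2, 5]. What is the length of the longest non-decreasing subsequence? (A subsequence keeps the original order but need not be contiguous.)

4

Let dp[i] be the length of the longest such subsequence ending at index i:
i:      1  2  3  4  5  6  7  8  9 10 11 12 13
a[i]:  12 11  4  9  7 10  1  3  6 13  8  2  5
dp:     1  1  1  2  2  3  1  2  3  4  4  2  3
Maximum dp value is 4.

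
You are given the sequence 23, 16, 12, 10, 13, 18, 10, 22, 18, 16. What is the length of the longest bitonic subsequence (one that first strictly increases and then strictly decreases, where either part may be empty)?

inc[i] = longest strictly increasing subsequence ending at i; dec[i] = longest strictly decreasing subsequence starting at i:
i:      1  2  3  4  5  6  7  8  9 10
a[i]:  23 16 12 10 13 18 10 22 18 16
inc:    1  1  1  1  2  3  1  4  3  3
dec:    4  3  2  1  2  2  1  3  2  1
Best peak at i=8 (value 22): inc=4, dec=3, length 4+3−1 = 6.

6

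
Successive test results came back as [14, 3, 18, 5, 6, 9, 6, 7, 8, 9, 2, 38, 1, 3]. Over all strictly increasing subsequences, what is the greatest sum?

76

Let S[i] be the best sum of a strictly increasing subsequence ending at i:
i:      1  2  3  4  5  6  7  8  9 10 11 12 13 14
a[i]:  14  3 18  5  6  9  6  7  8  9  2 38  1  3
S:     14  3 32  8 14 23 14 21 29 38  2 76  1  5
Maximum is 76 (e.g. 3 + 5 + 6 + 7 + 8 + 9 + 38).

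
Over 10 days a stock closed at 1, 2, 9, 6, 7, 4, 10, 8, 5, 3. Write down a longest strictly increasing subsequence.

1, 2, 6, 7, 10

Patience tails give the LIS length; then backtrack through the dp parents:
1 → extends → [1]
2 → extends → [1, 2]
9 → extends → [1, 2, 9]
6 → replaces 9 → [1, 2, 6]
7 → extends → [1, 2, 6, 7]
4 → replaces 6 → [1, 2, 4, 7]
10 → extends → [1, 2, 4, 7, 10]
8 → replaces 10 → [1, 2, 4, 7, 8]
5 → replaces 7 → [1, 2, 4, 5, 8]
3 → replaces 4 → [1, 2, 3, 5, 8]
Length 5; one witness is 1, 2, 6, 7, 10.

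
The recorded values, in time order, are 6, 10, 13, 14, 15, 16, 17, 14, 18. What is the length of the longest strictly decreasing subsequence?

Negate each value so 'decreasing' becomes 'increasing', then run patience tails on the negated sequence:
-6 → extends → [-6]
-10 → replaces -6 → [-10]
-13 → replaces -10 → [-13]
-14 → replaces -13 → [-14]
-15 → replaces -14 → [-15]
-16 → replaces -15 → [-16]
-17 → replaces -16 → [-17]
-14 → extends → [-17, -14]
-18 → replaces -17 → [-18, -14]
Two tails, so the longest strictly decreasing subsequence of the original has length 2.

2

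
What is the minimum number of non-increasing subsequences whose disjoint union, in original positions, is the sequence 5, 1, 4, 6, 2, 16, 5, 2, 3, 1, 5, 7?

Place each on the leftmost legal pile:
5 → new pile 1 (tops now [5])
1 → pile 1 (tops now [1])
4 → new pile 2 (tops now [1, 4])
6 → new pile 3 (tops now [1, 4, 6])
2 → pile 2 (tops now [1, 2, 6])
16 → new pile 4 (tops now [1, 2, 6, 16])
5 → pile 3 (tops now [1, 2, 5, 16])
2 → pile 2 (tops now [1, 2, 5, 16])
3 → pile 3 (tops now [1, 2, 3, 16])
1 → pile 1 (tops now [1, 2, 3, 16])
5 → pile 4 (tops now [1, 2, 3, 5])
7 → new pile 5 (tops now [1, 2, 3, 5, 7])
Five piles.

5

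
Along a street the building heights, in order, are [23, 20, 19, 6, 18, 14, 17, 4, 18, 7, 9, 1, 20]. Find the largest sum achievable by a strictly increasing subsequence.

75

Let S[i] be the best sum of a strictly increasing subsequence ending at i:
i:      1  2  3  4  5  6  7  8  9 10 11 12 13
a[i]:  23 20 19  6 18 14 17  4 18  7  9  1 20
S:     23 20 19  6 24 20 37  4 55 13 22  1 75
Maximum is 75 (e.g. 6 + 14 + 17 + 18 + 20).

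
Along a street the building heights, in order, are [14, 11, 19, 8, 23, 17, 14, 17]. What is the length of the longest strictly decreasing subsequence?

3

Negate each value so 'decreasing' becomes 'increasing', then run patience tails on the negated sequence:
-14 → extends → [-14]
-11 → extends → [-14, -11]
-19 → replaces -14 → [-19, -11]
-8 → extends → [-19, -11, -8]
-23 → replaces -19 → [-23, -11, -8]
-17 → replaces -11 → [-23, -17, -8]
-14 → replaces -8 → [-23, -17, -14]
-17 → already a tail → [-23, -17, -14]
Three tails, so the longest strictly decreasing subsequence of the original has length 3.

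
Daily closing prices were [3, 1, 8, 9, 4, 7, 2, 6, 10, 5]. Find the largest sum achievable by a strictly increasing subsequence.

Let S[i] be the best sum of a strictly increasing subsequence ending at i:
i:      1  2  3  4  5  6  7  8  9 10
a[i]:   3  1  8  9  4  7  2  6 10  5
S:      3  1 11 20  7 14  3 13 30 12
Maximum is 30 (e.g. 3 + 8 + 9 + 10).

30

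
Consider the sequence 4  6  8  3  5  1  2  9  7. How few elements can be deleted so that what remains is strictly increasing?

Fewest deletions = n − (longest strictly increasing subsequence).
Patience tails:
4 → extends → [4]
6 → extends → [4, 6]
8 → extends → [4, 6, 8]
3 → replaces 4 → [3, 6, 8]
5 → replaces 6 → [3, 5, 8]
1 → replaces 3 → [1, 5, 8]
2 → replaces 5 → [1, 2, 8]
9 → extends → [1, 2, 8, 9]
7 → replaces 8 → [1, 2, 7, 9]
Longest strictly increasing subsequence has length 4, so deletions = 9 − 4 = 5.

5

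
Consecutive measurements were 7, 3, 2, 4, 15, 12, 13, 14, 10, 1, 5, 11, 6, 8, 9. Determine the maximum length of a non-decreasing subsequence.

6

Let dp[i] be the length of the longest such subsequence ending at index i:
i:      1  2  3  4  5  6  7  8  9 10 11 12 13 14 15
a[i]:   7  3  2  4 15 12 13 14 10  1  5 11  6  8  9
dp:     1  1  1  2  3  3  4  5  3  1  3  4  4  5  6
Maximum dp value is 6.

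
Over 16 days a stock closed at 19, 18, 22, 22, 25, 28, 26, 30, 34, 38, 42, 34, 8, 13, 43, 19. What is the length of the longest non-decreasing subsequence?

Track the smallest tail for each achievable length (allowing ties):
19 → extends → [19]
18 → replaces 19 → [18]
22 → extends → [18, 22]
22 → extends → [18, 22, 22]
25 → extends → [18, 22, 22, 25]
28 → extends → [18, 22, 22, 25, 28]
26 → replaces 28 → [18, 22, 22, 25, 26]
30 → extends → [18, 22, 22, 25, 26, 30]
34 → extends → [18, 22, 22, 25, 26, 30, 34]
38 → extends → [18, 22, 22, 25, 26, 30, 34, 38]
42 → extends → [18, 22, 22, 25, 26, 30, 34, 38, 42]
34 → replaces 38 → [18, 22, 22, 25, 26, 30, 34, 34, 42]
8 → replaces 18 → [8, 22, 22, 25, 26, 30, 34, 34, 42]
13 → replaces 22 → [8, 13, 22, 25, 26, 30, 34, 34, 42]
43 → extends → [8, 13, 22, 25, 26, 30, 34, 34, 42, 43]
19 → replaces 22 → [8, 13, 19, 25, 26, 30, 34, 34, 42, 43]
Ten tails, so the longest non-decreasing subsequence has length 10 (e.g. 19, 22, 22, 25, 28, 30, 34, 38, 42, 43).

10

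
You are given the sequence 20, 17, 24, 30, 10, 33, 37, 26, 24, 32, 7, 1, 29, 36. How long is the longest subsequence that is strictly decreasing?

5

Let dp[i] be the longest strictly decreasing subsequence ending at i:
i:      1  2  3  4  5  6  7  8  9 10 11 12 13 14
a[i]:  20 17 24 30 10 33 37 26 24 32  7  1 29 36
dp:     1  2  1  1  3  1  1  2  3  2  4  5  3  2
Maximum is 5.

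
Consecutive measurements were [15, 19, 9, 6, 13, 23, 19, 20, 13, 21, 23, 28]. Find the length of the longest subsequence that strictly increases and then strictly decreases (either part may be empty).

inc[i] = longest strictly increasing subsequence ending at i; dec[i] = longest strictly decreasing subsequence starting at i:
i:      1  2  3  4  5  6  7  8  9 10 11 12
a[i]:  15 19  9  6 13 23 19 20 13 21 23 28
inc:    1  2  1  1  2  3  3  4  2  5  6  7
dec:    3  3  2  1  1  3  2  2  1  1  1  1
Best peak at i=12 (value 28): inc=7, dec=1, length 7+1−1 = 7.

7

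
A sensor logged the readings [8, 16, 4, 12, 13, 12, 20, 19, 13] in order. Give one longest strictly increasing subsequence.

8, 12, 13, 20

Patience tails give the LIS length; then backtrack through the dp parents:
8 → extends → [8]
16 → extends → [8, 16]
4 → replaces 8 → [4, 16]
12 → replaces 16 → [4, 12]
13 → extends → [4, 12, 13]
12 → already a tail → [4, 12, 13]
20 → extends → [4, 12, 13, 20]
19 → replaces 20 → [4, 12, 13, 19]
13 → already a tail → [4, 12, 13, 19]
Length 4; one witness is 8, 12, 13, 20.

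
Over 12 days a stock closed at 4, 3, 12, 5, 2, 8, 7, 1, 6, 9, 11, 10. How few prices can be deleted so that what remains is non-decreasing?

Fewest deletions = n − (longest non-decreasing subsequence).
Patience tails:
4 → extends → [4]
3 → replaces 4 → [3]
12 → extends → [3, 12]
5 → replaces 12 → [3, 5]
2 → replaces 3 → [2, 5]
8 → extends → [2, 5, 8]
7 → replaces 8 → [2, 5, 7]
1 → replaces 2 → [1, 5, 7]
6 → replaces 7 → [1, 5, 6]
9 → extends → [1, 5, 6, 9]
11 → extends → [1, 5, 6, 9, 11]
10 → replaces 11 → [1, 5, 6, 9, 10]
Longest non-decreasing subsequence has length 5, so deletions = 12 − 5 = 7.

7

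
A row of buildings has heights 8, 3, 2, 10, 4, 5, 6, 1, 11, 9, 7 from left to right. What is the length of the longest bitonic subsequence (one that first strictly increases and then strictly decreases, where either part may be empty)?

7

inc[i] = longest strictly increasing subsequence ending at i; dec[i] = longest strictly decreasing subsequence starting at i:
i:      1  2  3  4  5  6  7  8  9 10 11
a[i]:   8  3  2 10  4  5  6  1 11  9  7
inc:    1  1  1  2  2  3  4  1  5  5  5
dec:    4  3  2  3  2  2  2  1  3  2  1
Best peak at i=9 (value 11): inc=5, dec=3, length 5+3−1 = 7.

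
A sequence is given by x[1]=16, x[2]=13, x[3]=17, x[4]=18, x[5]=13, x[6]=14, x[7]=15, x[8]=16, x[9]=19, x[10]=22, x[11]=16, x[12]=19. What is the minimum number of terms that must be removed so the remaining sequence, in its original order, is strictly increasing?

6

Fewest deletions = n − (longest strictly increasing subsequence).
Patience tails:
16 → extends → [16]
13 → replaces 16 → [13]
17 → extends → [13, 17]
18 → extends → [13, 17, 18]
13 → already a tail → [13, 17, 18]
14 → replaces 17 → [13, 14, 18]
15 → replaces 18 → [13, 14, 15]
16 → extends → [13, 14, 15, 16]
19 → extends → [13, 14, 15, 16, 19]
22 → extends → [13, 14, 15, 16, 19, 22]
16 → already a tail → [13, 14, 15, 16, 19, 22]
19 → already a tail → [13, 14, 15, 16, 19, 22]
Longest strictly increasing subsequence has length 6, so deletions = 12 − 6 = 6.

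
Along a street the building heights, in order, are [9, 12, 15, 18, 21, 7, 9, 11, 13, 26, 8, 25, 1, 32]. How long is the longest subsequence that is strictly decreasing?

4

Negate each value so 'decreasing' becomes 'increasing', then run patience tails on the negated sequence:
-9 → extends → [-9]
-12 → replaces -9 → [-12]
-15 → replaces -12 → [-15]
-18 → replaces -15 → [-18]
-21 → replaces -18 → [-21]
-7 → extends → [-21, -7]
-9 → replaces -7 → [-21, -9]
-11 → replaces -9 → [-21, -11]
-13 → replaces -11 → [-21, -13]
-26 → replaces -21 → [-26, -13]
-8 → extends → [-26, -13, -8]
-25 → replaces -13 → [-26, -25, -8]
-1 → extends → [-26, -25, -8, -1]
-32 → replaces -26 → [-32, -25, -8, -1]
Four tails, so the longest strictly decreasing subsequence of the original has length 4.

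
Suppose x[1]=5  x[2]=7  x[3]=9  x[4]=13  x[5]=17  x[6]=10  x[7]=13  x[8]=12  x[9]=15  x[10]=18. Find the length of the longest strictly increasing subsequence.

Track the smallest tail for each achievable length (strict):
5 → extends → [5]
7 → extends → [5, 7]
9 → extends → [5, 7, 9]
13 → extends → [5, 7, 9, 13]
17 → extends → [5, 7, 9, 13, 17]
10 → replaces 13 → [5, 7, 9, 10, 17]
13 → replaces 17 → [5, 7, 9, 10, 13]
12 → replaces 13 → [5, 7, 9, 10, 12]
15 → extends → [5, 7, 9, 10, 12, 15]
18 → extends → [5, 7, 9, 10, 12, 15, 18]
Seven tails, so the longest strictly increasing subsequence has length 7 (e.g. 5, 7, 9, 10, 13, 15, 18).

7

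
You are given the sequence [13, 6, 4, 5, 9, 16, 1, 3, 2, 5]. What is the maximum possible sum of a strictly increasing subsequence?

34

Let S[i] be the best sum of a strictly increasing subsequence ending at i:
i:      1  2  3  4  5  6  7  8  9 10
a[i]:  13  6  4  5  9 16  1  3  2  5
S:     13  6  4  9 18 34  1  4  3  9
Maximum is 34 (e.g. 4 + 5 + 9 + 16).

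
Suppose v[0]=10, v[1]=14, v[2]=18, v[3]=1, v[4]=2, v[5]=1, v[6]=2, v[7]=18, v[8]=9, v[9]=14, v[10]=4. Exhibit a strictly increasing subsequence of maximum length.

1, 2, 9, 14

Patience tails give the LIS length; then backtrack through the dp parents:
10 → extends → [10]
14 → extends → [10, 14]
18 → extends → [10, 14, 18]
1 → replaces 10 → [1, 14, 18]
2 → replaces 14 → [1, 2, 18]
1 → already a tail → [1, 2, 18]
2 → already a tail → [1, 2, 18]
18 → already a tail → [1, 2, 18]
9 → replaces 18 → [1, 2, 9]
14 → extends → [1, 2, 9, 14]
4 → replaces 9 → [1, 2, 4, 14]
Length 4; one witness is 1, 2, 9, 14.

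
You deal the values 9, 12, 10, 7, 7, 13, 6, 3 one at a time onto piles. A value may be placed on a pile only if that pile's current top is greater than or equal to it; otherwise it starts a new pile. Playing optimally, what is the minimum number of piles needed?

3

Place each on the leftmost legal pile:
9 → new pile 1 (tops now [9])
12 → new pile 2 (tops now [9, 12])
10 → pile 2 (tops now [9, 10])
7 → pile 1 (tops now [7, 10])
7 → pile 1 (tops now [7, 10])
13 → new pile 3 (tops now [7, 10, 13])
6 → pile 1 (tops now [6, 10, 13])
3 → pile 1 (tops now [3, 10, 13])
Three piles.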